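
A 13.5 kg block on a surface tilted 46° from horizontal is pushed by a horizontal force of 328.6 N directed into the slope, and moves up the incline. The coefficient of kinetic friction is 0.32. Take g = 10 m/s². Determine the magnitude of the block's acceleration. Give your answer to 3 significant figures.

1.89 m/s²

The horizontal push has components F cos 46° = 328.6 × 0.6947 = 228.278 N up the incline and F sin 46° = 328.6 × 0.7193 = 236.362 N pressing into the surface.
The normal force is therefore N = mg cos 46° + F sin 46° = 93.784 + 236.362 = 330.146 N, and kinetic friction down the slope is μN = 0.32 × 330.146 = 105.647 N.
Along the incline: F cos 46° − mg sin 46° − μN = ma, so 228.278 − 97.106 − 105.647 = 13.5 a, giving a = 1.8907 m/s².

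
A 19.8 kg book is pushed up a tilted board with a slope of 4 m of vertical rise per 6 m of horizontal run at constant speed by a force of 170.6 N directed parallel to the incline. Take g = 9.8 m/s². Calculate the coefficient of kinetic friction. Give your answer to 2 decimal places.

At constant speed ΣF = 0 along the incline. The applied 170.6 N acts up the slope; the weight component mg sin 33.69° = 107.634 N and kinetic friction μN both act down the slope.
So 170.6 = 107.634 + μ × 161.451, giving μ = (170.6 − 107.634) / 161.451 = 0.3900.

0.39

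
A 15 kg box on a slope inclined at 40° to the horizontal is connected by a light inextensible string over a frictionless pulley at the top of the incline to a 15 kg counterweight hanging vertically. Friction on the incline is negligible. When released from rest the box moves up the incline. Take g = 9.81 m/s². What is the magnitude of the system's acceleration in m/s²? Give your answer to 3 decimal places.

For the box on the incline: the weight component along the slope is m₁g sin 40° = 15 × 9.81 × 0.6428 = 94.588 N and the normal force is N = m₁g cos 40° = 112.723 N.
Newton's second law for the box (up-slope positive): T − 94.588 = 15 a. For the hanging counterweight (downward positive): 15 × 9.81 − T = 15 a.
Adding the two equations eliminates T: 52.562 = 30 a, so a = 1.7521 m/s².

1.752 m/s²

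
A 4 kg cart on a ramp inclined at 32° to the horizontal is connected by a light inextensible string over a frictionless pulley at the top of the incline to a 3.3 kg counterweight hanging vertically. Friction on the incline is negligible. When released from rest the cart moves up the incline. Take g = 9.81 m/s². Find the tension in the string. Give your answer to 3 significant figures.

27.1 N

For the cart on the incline: the weight component along the slope is m₁g sin 32° = 4 × 9.81 × 0.5299 = 20.793 N and the normal force is N = m₁g cos 32° = 33.277 N.
Newton's second law for the cart (up-slope positive): T − 20.793 = 4 a. For the hanging counterweight (downward positive): 3.3 × 9.81 − T = 3.3 a.
Adding the two equations eliminates T: 11.580 = 7.3 a, so a = 1.5863 m/s².
Then from the hanging counterweight's equation, T = 3.3 × (9.81 − 1.5863) = 27.138 N.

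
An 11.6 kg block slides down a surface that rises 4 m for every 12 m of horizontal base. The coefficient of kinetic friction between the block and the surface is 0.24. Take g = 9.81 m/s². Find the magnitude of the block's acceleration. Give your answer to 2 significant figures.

Resolving the weight along the incline: the component pulling the block down the slope is mg sin 18.43° = 11.6 × 9.81 × 0.3162 = 35.982 N, and the normal force is N = mg cos 18.43° = 11.6 × 9.81 × 0.9487 = 107.958 N.
Kinetic friction acts up the slope with magnitude f = μN = 0.24 × 107.958 = 25.910 N.
Net force along the incline is 35.982 − 25.910 = 10.072 N, so a = 10.072 / 11.6 = 0.8683 m/s².

0.87 m/s²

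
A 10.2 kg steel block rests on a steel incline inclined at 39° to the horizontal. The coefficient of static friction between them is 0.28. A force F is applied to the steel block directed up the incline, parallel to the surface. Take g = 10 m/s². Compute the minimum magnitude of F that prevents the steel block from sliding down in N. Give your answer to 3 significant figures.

42.0 N

The normal force is N = mg cos 39° = 79.269 N. With F at its minimum the steel block is on the verge of sliding down, so static friction is at its maximum μ_s N = 0.28 × 79.269 = 22.195 N and acts up the slope.
Equilibrium along the incline: F + μ_s N = mg sin 39°, so F = 64.191 − 22.195 = 41.996 N.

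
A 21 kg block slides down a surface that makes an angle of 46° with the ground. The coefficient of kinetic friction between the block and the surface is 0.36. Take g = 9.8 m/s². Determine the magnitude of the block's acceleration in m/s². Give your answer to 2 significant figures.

4.6 m/s²

Resolving the weight along the incline: the component pulling the block down the slope is mg sin 46° = 21 × 9.8 × 0.7193 = 148.032 N, and the normal force is N = mg cos 46° = 21 × 9.8 × 0.6947 = 142.969 N.
Kinetic friction acts up the slope with magnitude f = μN = 0.36 × 142.969 = 51.469 N.
Net force along the incline is 148.032 − 51.469 = 96.563 N, so a = 96.563 / 21 = 4.5982 m/s².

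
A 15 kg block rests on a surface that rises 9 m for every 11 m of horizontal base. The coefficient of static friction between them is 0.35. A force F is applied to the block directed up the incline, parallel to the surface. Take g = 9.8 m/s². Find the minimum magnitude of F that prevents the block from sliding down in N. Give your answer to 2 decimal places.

53.27 N

The normal force is N = mg cos 39.29° = 113.772 N. With F at its minimum the block is on the verge of sliding down, so static friction is at its maximum μ_s N = 0.35 × 113.772 = 39.820 N and acts up the slope.
Equilibrium along the incline: F + μ_s N = mg sin 39.29°, so F = 93.086 − 39.820 = 53.266 N.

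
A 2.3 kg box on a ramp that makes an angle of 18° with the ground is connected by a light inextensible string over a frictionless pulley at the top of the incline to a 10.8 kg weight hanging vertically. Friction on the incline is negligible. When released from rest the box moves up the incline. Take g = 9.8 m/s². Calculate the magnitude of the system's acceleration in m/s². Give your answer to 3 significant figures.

For the box on the incline: the weight component along the slope is m₁g sin 18° = 2.3 × 9.8 × 0.3090 = 6.965 N and the normal force is N = m₁g cos 18° = 21.437 N.
Newton's second law for the box (up-slope positive): T − 6.965 = 2.3 a. For the hanging weight (downward positive): 10.8 × 9.8 − T = 10.8 a.
Adding the two equations eliminates T: 98.875 = 13.1 a, so a = 7.5477 m/s².

7.55 m/s²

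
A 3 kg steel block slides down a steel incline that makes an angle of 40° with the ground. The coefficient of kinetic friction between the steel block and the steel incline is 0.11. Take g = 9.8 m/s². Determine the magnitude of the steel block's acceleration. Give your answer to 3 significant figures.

5.47 m/s²

Resolving the weight along the incline: the component pulling the steel block down the slope is mg sin 40° = 3 × 9.8 × 0.6428 = 18.898 N, and the normal force is N = mg cos 40° = 3 × 9.8 × 0.7660 = 22.520 N.
Kinetic friction acts up the slope with magnitude f = μN = 0.11 × 22.520 = 2.477 N.
Net force along the incline is 18.898 − 2.477 = 16.421 N, so a = 16.421 / 3 = 5.4737 m/s².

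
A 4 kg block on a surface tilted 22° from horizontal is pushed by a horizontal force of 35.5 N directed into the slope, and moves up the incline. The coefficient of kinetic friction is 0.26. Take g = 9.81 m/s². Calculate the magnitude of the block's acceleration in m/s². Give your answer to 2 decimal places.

The horizontal push has components F cos 22° = 35.5 × 0.9272 = 32.916 N up the incline and F sin 22° = 35.5 × 0.3746 = 13.298 N pressing into the surface.
The normal force is therefore N = mg cos 22° + F sin 22° = 36.383 + 13.298 = 49.681 N, and kinetic friction down the slope is μN = 0.26 × 49.681 = 12.917 N.
Along the incline: F cos 22° − mg sin 22° − μN = ma, so 32.916 − 14.699 − 12.917 = 4 a, giving a = 1.3250 m/s².

1.32 m/s²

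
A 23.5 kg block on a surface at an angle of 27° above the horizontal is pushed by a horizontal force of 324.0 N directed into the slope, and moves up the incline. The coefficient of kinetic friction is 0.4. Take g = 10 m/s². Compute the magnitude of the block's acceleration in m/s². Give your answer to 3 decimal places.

The horizontal push has components F cos 27° = 324.0 × 0.8910 = 288.684 N up the incline and F sin 27° = 324.0 × 0.4540 = 147.096 N pressing into the surface.
The normal force is therefore N = mg cos 27° + F sin 27° = 209.385 + 147.096 = 356.481 N, and kinetic friction down the slope is μN = 0.4 × 356.481 = 142.592 N.
Along the incline: F cos 27° − mg sin 27° − μN = ma, so 288.684 − 106.690 − 142.592 = 23.5 a, giving a = 1.6767 m/s².

1.677 m/s²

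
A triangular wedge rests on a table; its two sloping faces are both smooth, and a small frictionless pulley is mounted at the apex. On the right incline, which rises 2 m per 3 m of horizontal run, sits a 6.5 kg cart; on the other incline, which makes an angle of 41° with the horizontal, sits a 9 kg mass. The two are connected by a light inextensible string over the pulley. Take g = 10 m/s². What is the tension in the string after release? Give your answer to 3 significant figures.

Resolve each weight along its own incline: the 6.5 kg mass has component 6.5 × 10 × sin 33.69° = 36.056 N down its slope, and the 9 kg mass has 9 × 10 × sin 41° = 59.045 N down its slope.
The 9 kg side's 59.045 N exceeds the other side's 36.056 N, so that mass slides down and the 6.5 kg mass slides up. Taking that direction as positive, Newton's second law for the whole system gives 59.045 − 36.056 = (6.5 + 9) a, so a = 22.989 / 15.5 = 1.4832 m/s².
For the 6.5 kg mass (up-slope positive): T − 36.056 = 6.5 × 1.4832, so T = 45.697 N.

45.7 N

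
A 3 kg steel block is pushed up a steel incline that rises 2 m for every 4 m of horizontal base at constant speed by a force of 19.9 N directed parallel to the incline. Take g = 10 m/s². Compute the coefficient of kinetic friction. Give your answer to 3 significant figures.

0.242

At constant speed ΣF = 0 along the incline. The applied 19.9 N acts up the slope; the weight component mg sin 26.57° = 13.416 N and kinetic friction μN both act down the slope.
So 19.9 = 13.416 + μ × 26.833, giving μ = (19.9 − 13.416) / 26.833 = 0.2416.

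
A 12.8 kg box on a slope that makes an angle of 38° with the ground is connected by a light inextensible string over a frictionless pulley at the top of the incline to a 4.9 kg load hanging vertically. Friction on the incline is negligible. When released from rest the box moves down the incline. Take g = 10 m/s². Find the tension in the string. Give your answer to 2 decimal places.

57.25 N

For the box on the incline: the weight component along the slope is m₁g sin 38° = 12.8 × 10 × 0.6157 = 78.810 N and the normal force is N = m₁g cos 38° = 100.865 N.
Newton's second law for the box (down-slope positive): 78.810 − T = 12.8 a. For the hanging load (upward positive): T − 4.9 × 10 = 4.9 a.
Adding the two equations eliminates T: 29.810 = 17.7 a, so a = 1.6842 m/s².
Then from the hanging load's equation, T = 4.9 × (10 + 1.6842) = 57.253 N.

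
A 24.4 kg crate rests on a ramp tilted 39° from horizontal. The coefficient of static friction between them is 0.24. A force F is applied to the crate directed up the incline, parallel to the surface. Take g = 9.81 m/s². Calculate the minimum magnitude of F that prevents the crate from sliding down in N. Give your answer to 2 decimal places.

The normal force is N = mg cos 39° = 186.021 N. With F at its minimum the crate is on the verge of sliding down, so static friction is at its maximum μ_s N = 0.24 × 186.021 = 44.645 N and acts up the slope.
Equilibrium along the incline: F + μ_s N = mg sin 39°, so F = 150.637 − 44.645 = 105.992 N.

105.99 N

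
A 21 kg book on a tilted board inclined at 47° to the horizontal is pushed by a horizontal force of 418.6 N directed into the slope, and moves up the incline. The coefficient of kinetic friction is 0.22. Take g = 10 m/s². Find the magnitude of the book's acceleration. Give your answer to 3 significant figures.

1.57 m/s²

The horizontal push has components F cos 47° = 418.6 × 0.6820 = 285.485 N up the incline and F sin 47° = 418.6 × 0.7314 = 306.164 N pressing into the surface.
The normal force is therefore N = mg cos 47° + F sin 47° = 143.220 + 306.164 = 449.384 N, and kinetic friction down the slope is μN = 0.22 × 449.384 = 98.864 N.
Along the incline: F cos 47° − mg sin 47° − μN = ma, so 285.485 − 153.594 − 98.864 = 21 a, giving a = 1.5727 m/s².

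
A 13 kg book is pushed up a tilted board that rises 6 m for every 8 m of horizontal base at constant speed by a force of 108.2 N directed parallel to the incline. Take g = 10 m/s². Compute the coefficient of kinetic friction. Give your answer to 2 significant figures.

0.29

At constant speed ΣF = 0 along the incline. The applied 108.2 N acts up the slope; the weight component mg sin 36.87° = 78.000 N and kinetic friction μN both act down the slope.
So 108.2 = 78.000 + μ × 104.000, giving μ = (108.2 − 78.000) / 104.000 = 0.2904.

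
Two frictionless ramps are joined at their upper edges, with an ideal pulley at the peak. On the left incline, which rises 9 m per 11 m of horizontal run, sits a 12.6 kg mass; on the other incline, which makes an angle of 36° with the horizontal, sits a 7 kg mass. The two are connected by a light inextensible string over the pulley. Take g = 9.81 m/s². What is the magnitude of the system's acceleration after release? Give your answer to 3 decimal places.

Resolve each weight along its own incline: the 12.6 kg mass has component 12.6 × 9.81 × sin 39.29° = 78.272 N down its slope, and the 7 kg mass has 7 × 9.81 × sin 36° = 40.363 N down its slope.
The 12.6 kg side's 78.272 N exceeds the other side's 40.363 N, so that mass slides down and the 7 kg mass slides up. Taking that direction as positive, Newton's second law for the whole system gives 78.272 − 40.363 = (12.6 + 7) a, so a = 37.909 / 19.6 = 1.9341 m/s².

1.934 m/s²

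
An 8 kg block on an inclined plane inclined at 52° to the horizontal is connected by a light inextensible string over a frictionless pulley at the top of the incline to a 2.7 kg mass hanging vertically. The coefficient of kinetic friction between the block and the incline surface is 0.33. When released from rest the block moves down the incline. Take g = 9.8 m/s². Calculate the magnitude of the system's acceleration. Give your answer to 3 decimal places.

1.812 m/s²

For the block on the incline: the weight component along the slope is m₁g sin 52° = 8 × 9.8 × 0.7880 = 61.779 N and the normal force is N = m₁g cos 52° = 48.268 N.
Kinetic friction opposes the block's motion down the incline: f = μN = 0.33 × 48.268 = 15.928 N acting up the slope.
Newton's second law for the block (down-slope positive): 61.779 − 15.928 − T = 8 a. For the hanging mass (upward positive): T − 2.7 × 9.8 = 2.7 a.
Adding the two equations eliminates T: 19.391 = 10.7 a, so a = 1.8122 m/s².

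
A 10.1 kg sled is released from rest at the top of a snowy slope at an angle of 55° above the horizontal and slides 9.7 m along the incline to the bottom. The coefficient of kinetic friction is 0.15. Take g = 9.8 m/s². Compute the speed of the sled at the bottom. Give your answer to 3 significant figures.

11.8 m/s

The weight component along the incline is mg sin 55° = 81.080 N and the normal force is N = mg cos 55° = 56.773 N.
Friction up the slope is f = μN = 0.15 × 56.773 = 8.516 N, so the net downslope force is 81.080 − 8.516 = 72.564 N and a = 72.564 / 10.1 = 7.1846 m/s².
Starting from rest over a distance of 9.7 m, v² = 2aL = 2 × 7.1846 × 9.7 = 139.3812, so v = 11.8060 m/s.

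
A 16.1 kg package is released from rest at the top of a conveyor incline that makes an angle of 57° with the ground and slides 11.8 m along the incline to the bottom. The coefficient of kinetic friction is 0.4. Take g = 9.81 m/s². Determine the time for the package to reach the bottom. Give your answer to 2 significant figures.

2.0 s

The weight component along the incline is mg sin 57° = 132.460 N and the normal force is N = mg cos 57° = 86.021 N.
Friction up the slope is f = μN = 0.4 × 86.021 = 34.408 N, so the net downslope force is 132.460 − 34.408 = 98.052 N and a = 98.052 / 16.1 = 6.0902 m/s².
Starting from rest, L = ½at², so t = √(2L/a) = √(2 × 11.8 / 6.0902) = 1.9685 s.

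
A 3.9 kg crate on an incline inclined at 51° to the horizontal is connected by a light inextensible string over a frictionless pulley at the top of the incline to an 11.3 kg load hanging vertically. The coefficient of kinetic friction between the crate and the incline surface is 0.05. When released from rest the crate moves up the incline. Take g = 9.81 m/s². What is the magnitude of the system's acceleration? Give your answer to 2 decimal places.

For the crate on the incline: the weight component along the slope is m₁g sin 51° = 3.9 × 9.81 × 0.7771 = 29.731 N and the normal force is N = m₁g cos 51° = 24.077 N.
Kinetic friction opposes the crate's motion up the incline: f = μN = 0.05 × 24.077 = 1.204 N acting down the slope.
Newton's second law for the crate (up-slope positive): T − 29.731 − 1.204 = 3.9 a. For the hanging load (downward positive): 11.3 × 9.81 − T = 11.3 a.
Adding the two equations eliminates T: 79.918 = 15.2 a, so a = 5.2578 m/s².

5.26 m/s²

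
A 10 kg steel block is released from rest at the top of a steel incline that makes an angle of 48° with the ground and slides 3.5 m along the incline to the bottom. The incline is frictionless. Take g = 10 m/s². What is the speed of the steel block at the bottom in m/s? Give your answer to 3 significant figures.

The weight component along the incline is mg sin 48° = 74.314 N and the normal force is N = mg cos 48° = 66.913 N.
With no friction, a = g sin 48° = 7.4314 m/s².
Starting from rest over a distance of 3.5 m, v² = 2aL = 2 × 7.4314 × 3.5 = 52.0198, so v = 7.2125 m/s.

7.21 m/s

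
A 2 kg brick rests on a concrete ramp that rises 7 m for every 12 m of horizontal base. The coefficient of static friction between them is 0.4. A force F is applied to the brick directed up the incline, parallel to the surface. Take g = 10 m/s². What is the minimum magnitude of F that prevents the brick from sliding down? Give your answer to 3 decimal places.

3.167 N

The normal force is N = mg cos 30.26° = 17.276 N. With F at its minimum the brick is on the verge of sliding down, so static friction is at its maximum μ_s N = 0.4 × 17.276 = 6.910 N and acts up the slope.
Equilibrium along the incline: F + μ_s N = mg sin 30.26°, so F = 10.077 − 6.910 = 3.167 N.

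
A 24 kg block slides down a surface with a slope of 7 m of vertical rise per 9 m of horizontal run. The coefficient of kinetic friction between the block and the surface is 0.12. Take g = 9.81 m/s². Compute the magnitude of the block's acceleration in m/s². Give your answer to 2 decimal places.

Resolving the weight along the incline: the component pulling the block down the slope is mg sin 37.87° = 24 × 9.81 × 0.6139 = 144.537 N, and the normal force is N = mg cos 37.87° = 24 × 9.81 × 0.7894 = 185.856 N.
Kinetic friction acts up the slope with magnitude f = μN = 0.12 × 185.856 = 22.303 N.
Net force along the incline is 144.537 − 22.303 = 122.234 N, so a = 122.234 / 24 = 5.0931 m/s².

5.09 m/s²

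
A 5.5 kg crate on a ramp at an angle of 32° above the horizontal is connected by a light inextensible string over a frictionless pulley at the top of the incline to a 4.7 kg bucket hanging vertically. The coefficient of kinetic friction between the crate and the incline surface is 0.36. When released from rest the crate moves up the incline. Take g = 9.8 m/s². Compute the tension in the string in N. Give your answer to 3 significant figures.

45.6 N

For the crate on the incline: the weight component along the slope is m₁g sin 32° = 5.5 × 9.8 × 0.5299 = 28.562 N and the normal force is N = m₁g cos 32° = 45.710 N.
Kinetic friction opposes the crate's motion up the incline: f = μN = 0.36 × 45.710 = 16.456 N acting down the slope.
Newton's second law for the crate (up-slope positive): T − 28.562 − 16.456 = 5.5 a. For the hanging bucket (downward positive): 4.7 × 9.8 − T = 4.7 a.
Adding the two equations eliminates T: 1.042 = 10.2 a, so a = 0.1022 m/s².
Then from the hanging bucket's equation, T = 4.7 × (9.8 − 0.1022) = 45.580 N.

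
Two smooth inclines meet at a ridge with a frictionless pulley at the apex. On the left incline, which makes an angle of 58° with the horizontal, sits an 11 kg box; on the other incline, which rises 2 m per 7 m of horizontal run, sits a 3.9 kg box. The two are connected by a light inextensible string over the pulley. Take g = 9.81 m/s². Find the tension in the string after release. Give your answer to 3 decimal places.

31.713 N

Resolve each weight along its own incline: the 11 kg mass has component 11 × 9.81 × sin 58° = 91.513 N down its slope, and the 3.9 kg mass has 3.9 × 9.81 × sin 15.95° = 10.511 N down its slope.
The 11 kg side's 91.513 N exceeds the other side's 10.511 N, so that mass slides down and the 3.9 kg mass slides up. Taking that direction as positive, Newton's second law for the whole system gives 91.513 − 10.511 = (11 + 3.9) a, so a = 81.002 / 14.9 = 5.4364 m/s².
For the 3.9 kg mass (up-slope positive): T − 10.511 = 3.9 × 5.4364, so T = 31.713 N.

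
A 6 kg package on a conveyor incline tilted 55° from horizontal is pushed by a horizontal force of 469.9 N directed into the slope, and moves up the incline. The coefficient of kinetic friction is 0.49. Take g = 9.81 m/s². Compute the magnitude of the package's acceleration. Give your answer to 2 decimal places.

The horizontal push has components F cos 55° = 469.9 × 0.5736 = 269.535 N up the incline and F sin 55° = 469.9 × 0.8192 = 384.942 N pressing into the surface.
The normal force is therefore N = mg cos 55° + F sin 55° = 33.762 + 384.942 = 418.704 N, and kinetic friction down the slope is μN = 0.49 × 418.704 = 205.165 N.
Along the incline: F cos 55° − mg sin 55° − μN = ma, so 269.535 − 48.218 − 205.165 = 6 a, giving a = 2.6920 m/s².

2.69 m/s²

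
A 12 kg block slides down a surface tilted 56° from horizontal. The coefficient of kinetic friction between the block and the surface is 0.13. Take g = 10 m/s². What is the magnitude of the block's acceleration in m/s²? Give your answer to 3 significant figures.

Resolving the weight along the incline: the component pulling the block down the slope is mg sin 56° = 12 × 10 × 0.8290 = 99.480 N, and the normal force is N = mg cos 56° = 12 × 10 × 0.5592 = 67.104 N.
Kinetic friction acts up the slope with magnitude f = μN = 0.13 × 67.104 = 8.724 N.
Net force along the incline is 99.480 − 8.724 = 90.756 N, so a = 90.756 / 12 = 7.5630 m/s².

7.56 m/s²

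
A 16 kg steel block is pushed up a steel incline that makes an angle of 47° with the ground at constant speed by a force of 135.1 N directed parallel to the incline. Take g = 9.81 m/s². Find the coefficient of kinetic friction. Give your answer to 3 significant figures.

0.190

At constant speed ΣF = 0 along the incline. The applied 135.1 N acts up the slope; the weight component mg sin 47° = 114.793 N and kinetic friction μN both act down the slope.
So 135.1 = 114.793 + μ × 107.046, giving μ = (135.1 − 114.793) / 107.046 = 0.1897.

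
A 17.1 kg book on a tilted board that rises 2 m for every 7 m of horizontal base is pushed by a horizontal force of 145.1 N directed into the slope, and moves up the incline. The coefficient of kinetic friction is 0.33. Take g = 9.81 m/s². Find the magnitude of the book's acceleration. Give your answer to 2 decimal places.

1.58 m/s²

The horizontal push has components F cos 15.95° = 145.1 × 0.9615 = 139.514 N up the incline and F sin 15.95° = 145.1 × 0.2747 = 39.859 N pressing into the surface.
The normal force is therefore N = mg cos 15.95° + F sin 15.95° = 161.293 + 39.859 = 201.152 N, and kinetic friction down the slope is μN = 0.33 × 201.152 = 66.380 N.
Along the incline: F cos 15.95° − mg sin 15.95° − μN = ma, so 139.514 − 46.081 − 66.380 = 17.1 a, giving a = 1.5820 m/s².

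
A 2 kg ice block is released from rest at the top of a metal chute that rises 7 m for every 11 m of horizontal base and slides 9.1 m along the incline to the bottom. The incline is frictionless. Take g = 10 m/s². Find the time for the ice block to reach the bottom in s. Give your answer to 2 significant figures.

The weight component along the incline is mg sin 32.47° = 10.738 N and the normal force is N = mg cos 32.47° = 16.873 N.
With no friction, a = g sin 32.47° = 5.3688 m/s².
Starting from rest, L = ½at², so t = √(2L/a) = √(2 × 9.1 / 5.3688) = 1.8412 s.

1.8 s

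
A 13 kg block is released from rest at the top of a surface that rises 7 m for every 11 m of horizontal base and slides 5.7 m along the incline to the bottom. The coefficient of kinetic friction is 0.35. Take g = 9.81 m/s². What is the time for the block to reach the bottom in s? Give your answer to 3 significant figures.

The weight component along the incline is mg sin 32.47° = 68.468 N and the normal force is N = mg cos 32.47° = 107.592 N.
Friction up the slope is f = μN = 0.35 × 107.592 = 37.657 N, so the net downslope force is 68.468 − 37.657 = 30.811 N and a = 30.811 / 13 = 2.3701 m/s².
Starting from rest, L = ½at², so t = √(2L/a) = √(2 × 5.7 / 2.3701) = 2.1932 s.

2.19 s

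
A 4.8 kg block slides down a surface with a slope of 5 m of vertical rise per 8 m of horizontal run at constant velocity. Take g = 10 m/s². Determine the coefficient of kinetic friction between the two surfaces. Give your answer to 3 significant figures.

At constant velocity the net force along the incline is zero: mg sin 32.01° = μ mg cos 32.01°.
So μ = tan 32.01° = 0.5300 / 0.8480 = 0.6250.

0.625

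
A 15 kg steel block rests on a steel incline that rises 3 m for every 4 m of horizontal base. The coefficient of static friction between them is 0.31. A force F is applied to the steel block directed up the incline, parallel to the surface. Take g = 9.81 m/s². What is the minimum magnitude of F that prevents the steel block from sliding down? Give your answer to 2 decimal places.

51.80 N

The normal force is N = mg cos 36.87° = 117.720 N. With F at its minimum the steel block is on the verge of sliding down, so static friction is at its maximum μ_s N = 0.31 × 117.720 = 36.493 N and acts up the slope.
Equilibrium along the incline: F + μ_s N = mg sin 36.87°, so F = 88.290 − 36.493 = 51.797 N.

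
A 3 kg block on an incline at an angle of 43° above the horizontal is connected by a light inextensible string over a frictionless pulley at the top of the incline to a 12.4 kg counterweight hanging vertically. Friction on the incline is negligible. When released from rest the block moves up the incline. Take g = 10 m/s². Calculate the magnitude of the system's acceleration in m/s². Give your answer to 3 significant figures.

For the block on the incline: the weight component along the slope is m₁g sin 43° = 3 × 10 × 0.6820 = 20.460 N and the normal force is N = m₁g cos 43° = 21.941 N.
Newton's second law for the block (up-slope positive): T − 20.460 = 3 a. For the hanging counterweight (downward positive): 12.4 × 10 − T = 12.4 a.
Adding the two equations eliminates T: 103.540 = 15.4 a, so a = 6.7234 m/s².

6.72 m/s²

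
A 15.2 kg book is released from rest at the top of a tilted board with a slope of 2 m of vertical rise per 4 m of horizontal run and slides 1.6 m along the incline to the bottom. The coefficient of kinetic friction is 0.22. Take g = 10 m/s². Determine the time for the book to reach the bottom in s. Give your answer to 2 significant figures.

The weight component along the incline is mg sin 26.57° = 67.976 N and the normal force is N = mg cos 26.57° = 135.953 N.
Friction up the slope is f = μN = 0.22 × 135.953 = 29.910 N, so the net downslope force is 67.976 − 29.910 = 38.066 N and a = 38.066 / 15.2 = 2.5043 m/s².
Starting from rest, L = ½at², so t = √(2L/a) = √(2 × 1.6 / 2.5043) = 1.1304 s.

1.1 s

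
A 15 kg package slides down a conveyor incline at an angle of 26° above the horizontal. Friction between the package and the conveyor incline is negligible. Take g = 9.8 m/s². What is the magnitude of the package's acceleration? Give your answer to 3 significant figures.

Resolving the weight along the incline: the component pulling the package down the slope is mg sin 26° = 15 × 9.8 × 0.4384 = 64.445 N, and the normal force is N = mg cos 26° = 15 × 9.8 × 0.8988 = 132.124 N.
With no friction the net force along the incline is 64.445 N, so a = g sin 26° = 64.445 / 15 = 4.2963 m/s².

4.30 m/s²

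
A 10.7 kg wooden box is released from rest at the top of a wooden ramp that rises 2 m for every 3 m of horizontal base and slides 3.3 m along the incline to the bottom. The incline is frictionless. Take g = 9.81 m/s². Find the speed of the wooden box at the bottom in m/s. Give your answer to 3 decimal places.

The weight component along the incline is mg sin 33.69° = 58.225 N and the normal force is N = mg cos 33.69° = 87.338 N.
With no friction, a = g sin 33.69° = 5.4416 m/s².
Starting from rest over a distance of 3.3 m, v² = 2aL = 2 × 5.4416 × 3.3 = 35.9146, so v = 5.9929 m/s.

5.993 m/s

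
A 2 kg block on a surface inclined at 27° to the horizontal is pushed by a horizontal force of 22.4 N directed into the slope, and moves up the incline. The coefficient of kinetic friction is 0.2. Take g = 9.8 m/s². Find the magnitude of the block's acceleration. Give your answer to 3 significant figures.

2.77 m/s²

The horizontal push has components F cos 27° = 22.4 × 0.8910 = 19.958 N up the incline and F sin 27° = 22.4 × 0.4540 = 10.170 N pressing into the surface.
The normal force is therefore N = mg cos 27° + F sin 27° = 17.464 + 10.170 = 27.634 N, and kinetic friction down the slope is μN = 0.2 × 27.634 = 5.527 N.
Along the incline: F cos 27° − mg sin 27° − μN = ma, so 19.958 − 8.898 − 5.527 = 2 a, giving a = 2.7665 m/s².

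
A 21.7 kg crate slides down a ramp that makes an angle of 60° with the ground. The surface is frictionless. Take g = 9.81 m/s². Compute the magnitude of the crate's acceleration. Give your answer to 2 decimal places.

Resolving the weight along the incline: the component pulling the crate down the slope is mg sin 60° = 21.7 × 9.81 × 0.8660 = 184.351 N, and the normal force is N = mg cos 60° = 21.7 × 9.81 × 0.5000 = 106.439 N.
With no friction the net force along the incline is 184.351 N, so a = g sin 60° = 184.351 / 21.7 = 8.4954 m/s².

8.50 m/s²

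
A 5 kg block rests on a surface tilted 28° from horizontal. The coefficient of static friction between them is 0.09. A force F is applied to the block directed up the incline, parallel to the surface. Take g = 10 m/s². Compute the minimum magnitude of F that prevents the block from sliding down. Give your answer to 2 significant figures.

The normal force is N = mg cos 28° = 44.147 N. With F at its minimum the block is on the verge of sliding down, so static friction is at its maximum μ_s N = 0.09 × 44.147 = 3.973 N and acts up the slope.
Equilibrium along the incline: F + μ_s N = mg sin 28°, so F = 23.474 − 3.973 = 19.501 N.

20 N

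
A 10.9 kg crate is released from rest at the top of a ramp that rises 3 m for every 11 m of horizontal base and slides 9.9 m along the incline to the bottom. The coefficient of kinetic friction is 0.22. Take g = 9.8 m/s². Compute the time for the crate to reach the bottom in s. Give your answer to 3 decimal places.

The weight component along the incline is mg sin 15.26° = 28.106 N and the normal force is N = mg cos 15.26° = 103.056 N.
Friction up the slope is f = μN = 0.22 × 103.056 = 22.672 N, so the net downslope force is 28.106 − 22.672 = 5.434 N and a = 5.434 / 10.9 = 0.4985 m/s².
Starting from rest, L = ½at², so t = √(2L/a) = √(2 × 9.9 / 0.4985) = 6.3023 s.

6.302 s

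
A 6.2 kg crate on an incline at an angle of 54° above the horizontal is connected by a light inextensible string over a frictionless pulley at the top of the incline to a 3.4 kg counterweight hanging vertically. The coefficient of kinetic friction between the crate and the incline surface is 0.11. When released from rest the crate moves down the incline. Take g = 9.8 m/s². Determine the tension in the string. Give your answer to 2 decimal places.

37.54 N

For the crate on the incline: the weight component along the slope is m₁g sin 54° = 6.2 × 9.8 × 0.8090 = 49.155 N and the normal force is N = m₁g cos 54° = 35.714 N.
Kinetic friction opposes the crate's motion down the incline: f = μN = 0.11 × 35.714 = 3.929 N acting up the slope.
Newton's second law for the crate (down-slope positive): 49.155 − 3.929 − T = 6.2 a. For the hanging counterweight (upward positive): T − 3.4 × 9.8 = 3.4 a.
Adding the two equations eliminates T: 11.906 = 9.6 a, so a = 1.2402 m/s².
Then from the hanging counterweight's equation, T = 3.4 × (9.8 + 1.2402) = 37.537 N.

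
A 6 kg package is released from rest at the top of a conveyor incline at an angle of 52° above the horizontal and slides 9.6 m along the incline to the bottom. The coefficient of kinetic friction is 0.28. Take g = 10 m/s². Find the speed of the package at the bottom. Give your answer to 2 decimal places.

The weight component along the incline is mg sin 52° = 47.281 N and the normal force is N = mg cos 52° = 36.940 N.
Friction up the slope is f = μN = 0.28 × 36.940 = 10.343 N, so the net downslope force is 47.281 − 10.343 = 36.938 N and a = 36.938 / 6 = 6.1563 m/s².
Starting from rest over a distance of 9.6 m, v² = 2aL = 2 × 6.1563 × 9.6 = 118.2010, so v = 10.8720 m/s.

10.87 m/s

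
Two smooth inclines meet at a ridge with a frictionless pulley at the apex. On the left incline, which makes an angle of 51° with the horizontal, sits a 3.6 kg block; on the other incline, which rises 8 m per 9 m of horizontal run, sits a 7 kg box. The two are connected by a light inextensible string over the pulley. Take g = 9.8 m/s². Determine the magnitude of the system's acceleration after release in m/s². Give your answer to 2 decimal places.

1.71 m/s²

Resolve each weight along its own incline: the 3.6 kg mass has component 3.6 × 9.8 × sin 51° = 27.418 N down its slope, and the 7 kg mass has 7 × 9.8 × sin 41.63° = 45.575 N down its slope.
The 7 kg side's 45.575 N exceeds the other side's 27.418 N, so that mass slides down and the 3.6 kg mass slides up. Taking that direction as positive, Newton's second law for the whole system gives 45.575 − 27.418 = (3.6 + 7) a, so a = 18.157 / 10.6 = 1.7129 m/s².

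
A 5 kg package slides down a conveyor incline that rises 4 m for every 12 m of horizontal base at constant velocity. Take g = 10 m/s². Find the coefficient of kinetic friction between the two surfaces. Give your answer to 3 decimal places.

At constant velocity the net force along the incline is zero: mg sin 18.43° = μ mg cos 18.43°.
So μ = tan 18.43° = 0.3162 / 0.9487 = 0.3333.

0.333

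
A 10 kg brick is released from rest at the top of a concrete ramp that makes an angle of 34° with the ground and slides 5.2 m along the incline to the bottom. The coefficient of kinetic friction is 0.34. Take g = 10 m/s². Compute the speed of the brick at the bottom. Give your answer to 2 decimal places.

The weight component along the incline is mg sin 34° = 55.919 N and the normal force is N = mg cos 34° = 82.904 N.
Friction up the slope is f = μN = 0.34 × 82.904 = 28.187 N, so the net downslope force is 55.919 − 28.187 = 27.732 N and a = 27.732 / 10 = 2.7732 m/s².
Starting from rest over a distance of 5.2 m, v² = 2aL = 2 × 2.7732 × 5.2 = 28.8413, so v = 5.3704 m/s.

5.37 m/s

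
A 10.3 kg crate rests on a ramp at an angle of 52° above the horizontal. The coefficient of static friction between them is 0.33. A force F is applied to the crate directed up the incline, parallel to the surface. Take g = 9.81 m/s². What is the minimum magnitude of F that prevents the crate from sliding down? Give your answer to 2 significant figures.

59 N

The normal force is N = mg cos 52° = 62.208 N. With F at its minimum the crate is on the verge of sliding down, so static friction is at its maximum μ_s N = 0.33 × 62.208 = 20.529 N and acts up the slope.
Equilibrium along the incline: F + μ_s N = mg sin 52°, so F = 79.623 − 20.529 = 59.094 N.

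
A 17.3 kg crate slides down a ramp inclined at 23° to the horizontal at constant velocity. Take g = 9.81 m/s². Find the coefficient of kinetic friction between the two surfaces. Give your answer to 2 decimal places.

0.42

At constant velocity the net force along the incline is zero: mg sin 23° = μ mg cos 23°.
So μ = tan 23° = 0.3907 / 0.9205 = 0.4244.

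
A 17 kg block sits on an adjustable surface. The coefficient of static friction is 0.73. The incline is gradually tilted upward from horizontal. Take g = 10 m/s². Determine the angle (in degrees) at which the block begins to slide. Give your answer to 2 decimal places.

36.13°

At the threshold of sliding, static friction is at its maximum μ_s N and exactly balances the weight component along the incline: mg sin θ = μ_s mg cos θ.
Hence tan θ = μ_s = 0.73, so θ = arctan(0.73) = 36.1294°.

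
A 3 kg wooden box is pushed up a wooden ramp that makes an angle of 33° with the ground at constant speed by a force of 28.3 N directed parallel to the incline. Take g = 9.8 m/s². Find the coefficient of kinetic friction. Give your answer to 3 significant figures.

0.498

At constant speed ΣF = 0 along the incline. The applied 28.3 N acts up the slope; the weight component mg sin 33° = 16.012 N and kinetic friction μN both act down the slope.
So 28.3 = 16.012 + μ × 24.657, giving μ = (28.3 − 16.012) / 24.657 = 0.4984.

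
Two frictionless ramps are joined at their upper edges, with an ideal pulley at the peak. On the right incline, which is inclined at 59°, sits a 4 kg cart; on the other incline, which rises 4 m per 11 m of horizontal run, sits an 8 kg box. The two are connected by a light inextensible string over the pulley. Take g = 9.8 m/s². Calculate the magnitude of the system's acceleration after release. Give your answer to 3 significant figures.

0.567 m/s²

Resolve each weight along its own incline: the 4 kg mass has component 4 × 9.8 × sin 59° = 33.601 N down its slope, and the 8 kg mass has 8 × 9.8 × sin 19.98° = 26.793 N down its slope.
The 4 kg side's 33.601 N exceeds the other side's 26.793 N, so that mass slides down and the 8 kg mass slides up. Taking that direction as positive, Newton's second law for the whole system gives 33.601 − 26.793 = (4 + 8) a, so a = 6.808 / 12 = 0.5673 m/s².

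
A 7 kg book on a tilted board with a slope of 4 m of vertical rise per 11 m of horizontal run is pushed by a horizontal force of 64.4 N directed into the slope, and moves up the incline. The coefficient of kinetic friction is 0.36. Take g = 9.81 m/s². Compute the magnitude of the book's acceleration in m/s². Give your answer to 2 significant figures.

0.84 m/s²

The horizontal push has components F cos 19.98° = 64.4 × 0.9398 = 60.523 N up the incline and F sin 19.98° = 64.4 × 0.3417 = 22.005 N pressing into the surface.
The normal force is therefore N = mg cos 19.98° + F sin 19.98° = 64.536 + 22.005 = 86.541 N, and kinetic friction down the slope is μN = 0.36 × 86.541 = 31.155 N.
Along the incline: F cos 19.98° − mg sin 19.98° − μN = ma, so 60.523 − 23.465 − 31.155 = 7 a, giving a = 0.8433 m/s².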